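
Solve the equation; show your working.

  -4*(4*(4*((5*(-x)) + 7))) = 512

Step 1. [-4*(4*(4*((5*(-x)) + 7))) = 512] -4 out front; divide by -4 ⇒ div: 4*(4*((5*(-x)) + 7)) = -128.
Step 2. [4*(4*((5*(-x)) + 7)) = -128] divide by the outer 4, so div: 4*((5*(-x)) + 7) = -32.
Step 3. [4*((5*(-x)) + 7) = -32] leading coefficient 4: divide by 4, so div: (5*(-x)) + 7 = -8.
Step 4. [(5*(-x)) + 7 = -8] peel the +7: subtract 7 from each side, so sub: 5*(-x) = -15.
Step 5. [5*(-x) = -15] divide by the outer 5 ⇒ div: -x = -3.
Step 6. [-x = -3] leading − — multiply by −1, so neg: x = 3.

Answer: x ∈ {3}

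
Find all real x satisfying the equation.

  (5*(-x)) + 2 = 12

Step 1. [(5*(-x)) + 2 = 12] +2 is outermost — subtract 2 both sides, so sub: 5*(-x) = 10.
Step 2. [5*(-x) = 10] 5 out front; divide by 5. So div: -x = 2.
Step 3. [-x = 2] LHS negated; negate both sides, so neg: x = -2.

Answer: x ∈ {-2}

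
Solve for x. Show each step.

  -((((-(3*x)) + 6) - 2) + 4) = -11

Step 1. [-((((-(3*x)) + 6) - 2) + 4) = -11] leading − — multiply by −1. So neg: (((-(3*x)) + 6) - 2) + 4 = 11.
Step 2. [(((-(3*x)) + 6) - 2) + 4 = 11] the outer +4 inverts by subtracting 4 ⇒ sub: ((-(3*x)) + 6) - 2 = 7.
Step 3. [((-(3*x)) + 6) - 2 = 7] add 2: x sits inside (… - 2). So sub: (-(3*x)) + 6 = 9.
Step 4. [(-(3*x)) + 6 = 9] +6 is outermost — subtract 6 both sides. So sub: -(3*x) = 3.
Step 5. [-(3*x) = 3] flip signs both sides ⇒ neg: 3*x = -3.
Step 6. [3*x = -3] 3·(inner) — divide through by 3, so div: x = -1.

Answer: x ∈ {-1}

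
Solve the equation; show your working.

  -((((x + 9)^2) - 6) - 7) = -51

Step 1. [-((((x + 9)^2) - 6) - 7) = -51] flip signs both sides ⇒ neg: (((x + 9)^2) - 6) - 7 = 51.
Step 2. [(((x + 9)^2) - 6) - 7 = 51] 7 comes off first (add 7) ⇒ sub: ((x + 9)^2) - 6 = 58.
Step 3. [((x + 9)^2) - 6 = 58] peel the -6: add 6 from each side, so sub: (x + 9)^2 = 64.
Step 4. [(x + 9)^2 = 64] 64 ≥ 0, LHS is (·)² — take ±√, so sqrt: x + 9 = 8 or -8.
Step 5. [x + 9 = 8 or -8] +9 is outermost — subtract 9 both sides, so sub: x = -1 or -17.

Answer: x ∈ {-17, -1}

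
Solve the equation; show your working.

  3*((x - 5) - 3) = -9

Step 1. [3*((x - 5) - 3) = -9] divide by the outer 3 ⇒ div: (x - 5) - 3 = -3.
Step 2. [(x - 5) - 3 = -3] 3 comes off first (add 3), so sub: x - 5 = 0.
Step 3. [x - 5 = 0] the outer -5 inverts by adding 5 ⇒ sub: x = 5.

Answer: x ∈ {5}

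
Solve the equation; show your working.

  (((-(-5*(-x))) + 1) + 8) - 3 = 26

Step 1. [(((-(-5*(-x))) + 1) + 8) - 3 = 26] the outer -3 inverts by adding 3, so sub: ((-(-5*(-x))) + 1) + 8 = 29.
Step 2. [((-(-5*(-x))) + 1) + 8 = 29] subtract 8: x sits inside (… + 8), so sub: (-(-5*(-x))) + 1 = 21.
Step 3. [(-(-5*(-x))) + 1 = 21] subtract 1: x sits inside (… + 1). So sub: -(-5*(-x)) = 20.
Step 4. [-(-5*(-x)) = 20] leading − — multiply by −1 ⇒ neg: -5*(-x) = -20.
Step 5. [-5*(-x) = -20] divide by the outer -5. So div: -x = 4.
Step 6. [-x = 4] leading − — multiply by −1 ⇒ neg: x = -4.

Answer: x ∈ {-4}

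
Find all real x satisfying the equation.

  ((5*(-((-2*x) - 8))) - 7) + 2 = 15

Step 1. [((5*(-((-2*x) - 8))) - 7) + 2 = 15] peel the +2: subtract 2 from each side. So sub: (5*(-((-2*x) - 8))) - 7 = 13.
Step 2. [(5*(-((-2*x) - 8))) - 7 = 13] peel the -7: add 7 from each side ⇒ sub: 5*(-((-2*x) - 8)) = 20.
Step 3. [5*(-((-2*x) - 8)) = 20] leading coefficient 5: divide by 5, so div: -((-2*x) - 8) = 4.
Step 4. [-((-2*x) - 8) = 4] leading − — multiply by −1, so neg: (-2*x) - 8 = -4.
Step 5. [(-2*x) - 8 = -4] 8 comes off first (add 8). So sub: -2*x = 4.
Step 6. [-2*x = 4] -2·(inner) — divide through by -2, so div: x = -2.

Answer: x ∈ {-2}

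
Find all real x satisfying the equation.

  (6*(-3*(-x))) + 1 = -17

Step 1. [(6*(-3*(-x))) + 1 = -17] subtract 1: x sits inside (… + 1). So sub: 6*(-3*(-x)) = -18.
Step 2. [6*(-3*(-x)) = -18] divide by the outer 6. So div: -3*(-x) = -3.
Step 3. [-3*(-x) = -3] LHS = -3·(…); ÷-3 both sides ⇒ div: -x = 1.
Step 4. [-x = 1] flip signs both sides, so neg: x = -1.

Answer: x ∈ {-1}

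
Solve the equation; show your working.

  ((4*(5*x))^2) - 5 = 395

Step 1. [((4*(5*x))^2) - 5 = 395] add 5: x sits inside (… - 5) ⇒ sub: (4*(5*x))^2 = 400.
Step 2. [(4*(5*x))^2 = 400] √ both sides: 400 ≥ 0 gives two branches, so sqrt: 4*(5*x) = 20 or -20.
Step 3. [4*(5*x) = 20 or -20] 4·(inner) — divide through by 4. So div: 5*x = 5 or -5.
Step 4. [5*x = 5 or -5] divide by the outer 5 ⇒ div: x = 1 or -1.

Answer: x ∈ {-1, 1}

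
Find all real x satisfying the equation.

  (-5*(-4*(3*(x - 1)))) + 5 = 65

Step 1. [(-5*(-4*(3*(x - 1)))) + 5 = 65] -5 divides every term; factor it out. So factor: (-4*(3*(x - 1))) - 1 = -13.
Step 2. [(-4*(3*(x - 1))) - 1 = -13] -1 is outermost — add 1 both sides ⇒ sub: -4*(3*(x - 1)) = -12.
Step 3. [-4*(3*(x - 1)) = -12] -4·(inner) — divide through by -4 ⇒ div: 3*(x - 1) = 3.
Step 4. [3*(x - 1) = 3] 3·(inner) — divide through by 3 ⇒ div: x - 1 = 1.
Step 5. [x - 1 = 1] 1 comes off first (add 1). So sub: x = 2.

Answer: x ∈ {2}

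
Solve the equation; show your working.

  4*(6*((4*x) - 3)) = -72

Step 1. [4*(6*((4*x) - 3)) = -72] 4·(inner) — divide through by 4. So div: 6*((4*x) - 3) = -18.
Step 2. [6*((4*x) - 3) = -18] leading coefficient 6: divide by 6. So div: (4*x) - 3 = -3.
Step 3. [(4*x) - 3 = -3] the outer -3 inverts by adding 3, so sub: 4*x = 0.
Step 4. [4*x = 0] 4 out front; divide by 4 ⇒ div: x = 0.

Answer: x ∈ {0}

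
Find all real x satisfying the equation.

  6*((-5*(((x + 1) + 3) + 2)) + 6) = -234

Step 1. [6*((-5*(((x + 1) + 3) + 2)) + 6) = -234] 6·(inner) — divide through by 6 ⇒ div: (-5*(((x + 1) + 3) + 2)) + 6 = -39.
Step 2. [(-5*(((x + 1) + 3) + 2)) + 6 = -39] the outer +6 inverts by subtracting 6, so sub: -5*(((x + 1) + 3) + 2) = -45.
Step 3. [-5*(((x + 1) + 3) + 2) = -45] divide by the outer -5, so div: ((x + 1) + 3) + 2 = 9.
Step 4. [((x + 1) + 3) + 2 = 9] +2 is outermost — subtract 2 both sides, so sub: (x + 1) + 3 = 7.
Step 5. [(x + 1) + 3 = 7] 3 comes off first (subtract 3), so sub: x + 1 = 4.
Step 6. [x + 1 = 4] subtract 1: x sits inside (… + 1), so sub: x = 3.

Answer: x ∈ {3}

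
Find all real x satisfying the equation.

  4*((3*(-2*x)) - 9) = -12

Step 1. [4*((3*(-2*x)) - 9) = -12] 4·(inner) — divide through by 4, so div: (3*(-2*x)) - 9 = -3.
Step 2. [(3*(-2*x)) - 9 = -3] -9 is outermost — add 9 both sides, so sub: 3*(-2*x) = 6.
Step 3. [3*(-2*x) = 6] divide by the outer 3 ⇒ div: -2*x = 2.
Step 4. [-2*x = 2] -2·(inner) — divide through by -2. So div: x = -1.

Answer: x ∈ {-1}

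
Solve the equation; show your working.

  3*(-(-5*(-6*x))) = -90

Step 1. [3*(-(-5*(-6*x))) = -90] 3 out front; divide by 3. So div: -(-5*(-6*x)) = -30.
Step 2. [-(-5*(-6*x)) = -30] leading − — multiply by −1 ⇒ neg: -5*(-6*x) = 30.
Step 3. [-5*(-6*x) = 30] LHS = -5·(…); ÷-5 both sides ⇒ div: -6*x = -6.
Step 4. [-6*x = -6] leading coefficient -6: divide by -6. So div: x = 1.

Answer: x ∈ {1}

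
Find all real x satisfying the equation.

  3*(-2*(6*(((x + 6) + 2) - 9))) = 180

Step 1. [3*(-2*(6*(((x + 6) + 2) - 9))) = 180] leading coefficient 3: divide by 3. So div: -2*(6*(((x + 6) + 2) - 9)) = 60.
Step 2. [-2*(6*(((x + 6) + 2) - 9)) = 60] LHS = -2·(…); ÷-2 both sides. So div: 6*(((x + 6) + 2) - 9) = -30.
Step 3. [6*(((x + 6) + 2) - 9) = -30] 6 out front; divide by 6 ⇒ div: ((x + 6) + 2) - 9 = -5.
Step 4. [((x + 6) + 2) - 9 = -5] add 9: x sits inside (… - 9) ⇒ sub: (x + 6) + 2 = 4.
Step 5. [(x + 6) + 2 = 4] subtract 2: x sits inside (… + 2). So sub: x + 6 = 2.
Step 6. [x + 6 = 2] +6 is outermost — subtract 6 both sides, so sub: x = -4.

Answer: x ∈ {-4}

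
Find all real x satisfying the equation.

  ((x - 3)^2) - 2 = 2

Step 1. [((x - 3)^2) - 2 = 2] add 2: x sits inside (… - 2) ⇒ sub: (x - 3)^2 = 4.
Step 2. [(x - 3)^2 = 4] LHS squared, RHS 4 ≥ 0: apply √ (±) ⇒ sqrt: x - 3 = 2 or -2.
Step 3. [x - 3 = 2 or -2] peel the -3: add 3 from each side. So sub: x = 5 or 1.

Answer: x ∈ {1, 5}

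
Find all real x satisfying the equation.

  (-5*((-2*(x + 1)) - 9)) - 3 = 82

Step 1. [(-5*((-2*(x + 1)) - 9)) - 3 = 82] 3 comes off first (add 3). So sub: -5*((-2*(x + 1)) - 9) = 85.
Step 2. [-5*((-2*(x + 1)) - 9) = 85] -5·(inner) — divide through by -5, so div: (-2*(x + 1)) - 9 = -17.
Step 3. [(-2*(x + 1)) - 9 = -17] 9 comes off first (add 9), so sub: -2*(x + 1) = -8.
Step 4. [-2*(x + 1) = -8] leading coefficient -2: divide by -2 ⇒ div: x + 1 = 4.
Step 5. [x + 1 = 4] subtract 1: x sits inside (… + 1). So sub: x = 3.

Answer: x ∈ {3}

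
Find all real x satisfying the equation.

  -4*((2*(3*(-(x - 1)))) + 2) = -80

Step 1. [-4*((2*(3*(-(x - 1)))) + 2) = -80] -4 out front; divide by -4. So div: (2*(3*(-(x - 1)))) + 2 = 20.
Step 2. [(2*(3*(-(x - 1)))) + 2 = 20] common factor 2 (LHS and 20) — divide through. So factor: (3*(-(x - 1))) + 1 = 10.
Step 3. [(3*(-(x - 1))) + 1 = 10] +1 is outermost — subtract 1 both sides ⇒ sub: 3*(-(x - 1)) = 9.
Step 4. [3*(-(x - 1)) = 9] leading coefficient 3: divide by 3 ⇒ div: -(x - 1) = 3.
Step 5. [-(x - 1) = 3] leading − — multiply by −1, so neg: x - 1 = -3.
Step 6. [x - 1 = -3] -1 is outermost — add 1 both sides, so sub: x = -2.

Answer: x ∈ {-2}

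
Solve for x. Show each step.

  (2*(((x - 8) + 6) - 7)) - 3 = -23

Step 1. [(2*(((x - 8) + 6) - 7)) - 3 = -23] add 3: x sits inside (… - 3), so sub: 2*(((x - 8) + 6) - 7) = -20.
Step 2. [2*(((x - 8) + 6) - 7) = -20] 2 out front; divide by 2 ⇒ div: ((x - 8) + 6) - 7 = -10.
Step 3. [((x - 8) + 6) - 7 = -10] 7 comes off first (add 7). So sub: (x - 8) + 6 = -3.
Step 4. [(x - 8) + 6 = -3] subtract 6: x sits inside (… + 6). So sub: x - 8 = -9.
Step 5. [x - 8 = -9] 8 comes off first (add 8), so sub: x = -1.

Answer: x ∈ {-1}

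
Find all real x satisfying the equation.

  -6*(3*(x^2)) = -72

Step 1. [-6*(3*(x^2)) = -72] LHS = -6·(…); ÷-6 both sides. So div: 3*(x^2) = 12.
Step 2. [3*(x^2) = 12] LHS = 3·(…); ÷3 both sides ⇒ div: x^2 = 4.
Step 3. [x^2 = 4] √ both sides: 4 ≥ 0 gives two branches, so sqrt: x = 2 or -2.

Answer: x ∈ {-2, 2}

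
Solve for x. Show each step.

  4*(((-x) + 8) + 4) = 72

Step 1. [4*(((-x) + 8) + 4) = 72] leading coefficient 4: divide by 4. So div: ((-x) + 8) + 4 = 18.
Step 2. [((-x) + 8) + 4 = 18] 4 comes off first (subtract 4), so sub: (-x) + 8 = 14.
Step 3. [(-x) + 8 = 14] +8 is outermost — subtract 8 both sides ⇒ sub: -x = 6.
Step 4. [-x = 6] LHS negated; negate both sides ⇒ neg: x = -6.

Answer: x ∈ {-6}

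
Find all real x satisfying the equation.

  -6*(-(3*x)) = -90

Step 1. [-6*(-(3*x)) = -90] -6·(inner) — divide through by -6, so div: -(3*x) = 15.
Step 2. [-(3*x) = 15] leading − — multiply by −1. So neg: 3*x = -15.
Step 3. [3*x = -15] divide by the outer 3, so div: x = -5.

Answer: x ∈ {-5}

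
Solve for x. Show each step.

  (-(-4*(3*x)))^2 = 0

Step 1. [(-(-4*(3*x)))^2 = 0] LHS squared, RHS 0 ≥ 0: apply √ (±) ⇒ sqrt: -(-4*(3*x)) = 0.
Step 2. [-(-4*(3*x)) = 0] leading − — multiply by −1, so neg: -4*(3*x) = 0.
Step 3. [-4*(3*x) = 0] -4 out front; divide by -4, so div: 3*x = 0.
Step 4. [3*x = 0] 3 out front; divide by 3 ⇒ div: x = 0.

Answer: x ∈ {0}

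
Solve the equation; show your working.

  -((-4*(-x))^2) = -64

Step 1. [-((-4*(-x))^2) = -64] leading − — multiply by −1. So neg: (-4*(-x))^2 = 64.
Step 2. [(-4*(-x))^2 = 64] 64 ≥ 0, LHS is (·)² — take ±√, so sqrt: -4*(-x) = 8 or -8.
Step 3. [-4*(-x) = 8 or -8] leading coefficient -4: divide by -4 ⇒ div: -x = -2 or 2.
Step 4. [-x = -2 or 2] leading − — multiply by −1. So neg: x = 2 or -2.

Answer: x ∈ {-2, 2}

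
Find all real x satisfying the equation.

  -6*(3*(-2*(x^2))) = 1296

Step 1. [-6*(3*(-2*(x^2))) = 1296] -6·(inner) — divide through by -6, so div: 3*(-2*(x^2)) = -216.
Step 2. [3*(-2*(x^2)) = -216] LHS = 3·(…); ÷3 both sides ⇒ div: -2*(x^2) = -72.
Step 3. [-2*(x^2) = -72] divide by the outer -2. So div: x^2 = 36.
Step 4. [x^2 = 36] 36 ≥ 0, LHS is (·)² — take ±√, so sqrt: x = 6 or -6.

Answer: x ∈ {-6, 6}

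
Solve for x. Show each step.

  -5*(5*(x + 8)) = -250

Step 1. [-5*(5*(x + 8)) = -250] LHS = -5·(…); ÷-5 both sides, so div: 5*(x + 8) = 50.
Step 2. [5*(x + 8) = 50] LHS = 5·(…); ÷5 both sides, so div: x + 8 = 10.
Step 3. [x + 8 = 10] subtract 8: x sits inside (… + 8), so sub: x = 2.

Answer: x ∈ {2}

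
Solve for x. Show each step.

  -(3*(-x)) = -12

Step 1. [-(3*(-x)) = -12] LHS negated; negate both sides. So neg: 3*(-x) = 12.
Step 2. [3*(-x) = 12] leading coefficient 3: divide by 3. So div: -x = 4.
Step 3. [-x = 4] leading − — multiply by −1, so neg: x = -4.

Answer: x ∈ {-4}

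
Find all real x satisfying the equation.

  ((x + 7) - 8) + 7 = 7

Step 1. [((x + 7) - 8) + 7 = 7] peel the +7: subtract 7 from each side ⇒ sub: (x + 7) - 8 = 0.
Step 2. [(x + 7) - 8 = 0] 8 comes off first (add 8), so sub: x + 7 = 8.
Step 3. [x + 7 = 8] +7 is outermost — subtract 7 both sides ⇒ sub: x = 1.

Answer: x ∈ {1}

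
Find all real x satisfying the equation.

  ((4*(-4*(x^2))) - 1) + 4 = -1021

Step 1. [((4*(-4*(x^2))) - 1) + 4 = -1021] +4 is outermost — subtract 4 both sides ⇒ sub: (4*(-4*(x^2))) - 1 = -1025.
Step 2. [(4*(-4*(x^2))) - 1 = -1025] -1 is outermost — add 1 both sides ⇒ sub: 4*(-4*(x^2)) = -1024.
Step 3. [4*(-4*(x^2)) = -1024] 4 out front; divide by 4 ⇒ div: -4*(x^2) = -256.
Step 4. [-4*(x^2) = -256] -4·(inner) — divide through by -4. So div: x^2 = 64.
Step 5. [x^2 = 64] 64 ≥ 0, LHS is (·)² — take ±√, so sqrt: x = 8 or -8.

Answer: x ∈ {-8, 8}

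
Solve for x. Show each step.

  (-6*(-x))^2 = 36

Step 1. [(-6*(-x))^2 = 36] √ both sides: 36 ≥ 0 gives two branches. So sqrt: -6*(-x) = 6 or -6.
Step 2. [-6*(-x) = 6 or -6] LHS = -6·(…); ÷-6 both sides ⇒ div: -x = -1 or 1.
Step 3. [-x = -1 or 1] flip signs both sides, so neg: x = 1 or -1.

Answer: x ∈ {-1, 1}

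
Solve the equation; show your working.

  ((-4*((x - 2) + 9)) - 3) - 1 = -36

Step 1. [((-4*((x - 2) + 9)) - 3) - 1 = -36] 1 comes off first (add 1) ⇒ sub: (-4*((x - 2) + 9)) - 3 = -35.
Step 2. [(-4*((x - 2) + 9)) - 3 = -35] -3 is outermost — add 3 both sides, so sub: -4*((x - 2) + 9) = -32.
Step 3. [-4*((x - 2) + 9) = -32] -4·(inner) — divide through by -4, so div: (x - 2) + 9 = 8.
Step 4. [(x - 2) + 9 = 8] +9 is outermost — subtract 9 both sides ⇒ sub: x - 2 = -1.
Step 5. [x - 2 = -1] the outer -2 inverts by adding 2. So sub: x = 1.

Answer: x ∈ {1}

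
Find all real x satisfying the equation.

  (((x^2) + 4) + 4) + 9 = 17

Step 1. [(((x^2) + 4) + 4) + 9 = 17] 9 comes off first (subtract 9), so sub: ((x^2) + 4) + 4 = 8.
Step 2. [((x^2) + 4) + 4 = 8] +4 is outermost — subtract 4 both sides. So sub: (x^2) + 4 = 4.
Step 3. [(x^2) + 4 = 4] peel the +4: subtract 4 from each side. So sub: x^2 = 0.
Step 4. [x^2 = 0] LHS squared, RHS 0 ≥ 0: apply √ (±), so sqrt: x = 0.

Answer: x ∈ {0}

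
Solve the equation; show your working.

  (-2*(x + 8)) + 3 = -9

Step 1. [(-2*(x + 8)) + 3 = -9] 3 comes off first (subtract 3). So sub: -2*(x + 8) = -12.
Step 2. [-2*(x + 8) = -12] leading coefficient -2: divide by -2, so div: x + 8 = 6.
Step 3. [x + 8 = 6] peel the +8: subtract 8 from each side, so sub: x = -2.

Answer: x ∈ {-2}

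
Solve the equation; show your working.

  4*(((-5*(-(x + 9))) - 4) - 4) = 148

Step 1. [4*(((-5*(-(x + 9))) - 4) - 4) = 148] divide by the outer 4. So div: ((-5*(-(x + 9))) - 4) - 4 = 37.
Step 2. [((-5*(-(x + 9))) - 4) - 4 = 37] 4 comes off first (add 4) ⇒ sub: (-5*(-(x + 9))) - 4 = 41.
Step 3. [(-5*(-(x + 9))) - 4 = 41] add 4: x sits inside (… - 4), so sub: -5*(-(x + 9)) = 45.
Step 4. [-5*(-(x + 9)) = 45] divide by the outer -5, so div: -(x + 9) = -9.
Step 5. [-(x + 9) = -9] flip signs both sides ⇒ neg: x + 9 = 9.
Step 6. [x + 9 = 9] 9 comes off first (subtract 9). So sub: x = 0.

Answer: x ∈ {0}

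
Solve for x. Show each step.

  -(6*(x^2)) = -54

Step 1. [-(6*(x^2)) = -54] flip signs both sides, so neg: 6*(x^2) = 54.
Step 2. [6*(x^2) = 54] 6·(inner) — divide through by 6, so div: x^2 = 9.
Step 3. [x^2 = 9] LHS squared, RHS 9 ≥ 0: apply √ (±) ⇒ sqrt: x = 3 or -3.

Answer: x ∈ {-3, 3}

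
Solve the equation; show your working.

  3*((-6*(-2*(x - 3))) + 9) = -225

Step 1. [3*((-6*(-2*(x - 3))) + 9) = -225] divide by the outer 3. So div: (-6*(-2*(x - 3))) + 9 = -75.
Step 2. [(-6*(-2*(x - 3))) + 9 = -75] subtract 9: x sits inside (… + 9), so sub: -6*(-2*(x - 3)) = -84.
Step 3. [-6*(-2*(x - 3)) = -84] -6·(inner) — divide through by -6 ⇒ div: -2*(x - 3) = 14.
Step 4. [-2*(x - 3) = 14] -2 out front; divide by -2. So div: x - 3 = -7.
Step 5. [x - 3 = -7] add 3: x sits inside (… - 3). So sub: x = -4.

Answer: x ∈ {-4}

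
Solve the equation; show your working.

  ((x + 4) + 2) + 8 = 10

Step 1. [((x + 4) + 2) + 8 = 10] +8 is outermost — subtract 8 both sides ⇒ sub: (x + 4) + 2 = 2.
Step 2. [(x + 4) + 2 = 2] subtract 2: x sits inside (… + 2), so sub: x + 4 = 0.
Step 3. [x + 4 = 0] subtract 4: x sits inside (… + 4), so sub: x = -4.

Answer: x ∈ {-4}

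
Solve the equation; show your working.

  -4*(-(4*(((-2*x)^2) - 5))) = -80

Step 1. [-4*(-(4*(((-2*x)^2) - 5))) = -80] LHS = -4·(…); ÷-4 both sides ⇒ div: -(4*(((-2*x)^2) - 5)) = 20.
Step 2. [-(4*(((-2*x)^2) - 5)) = 20] leading − — multiply by −1, so neg: 4*(((-2*x)^2) - 5) = -20.
Step 3. [4*(((-2*x)^2) - 5) = -20] 4·(inner) — divide through by 4. So div: ((-2*x)^2) - 5 = -5.
Step 4. [((-2*x)^2) - 5 = -5] peel the -5: add 5 from each side. So sub: (-2*x)^2 = 0.
Step 5. [(-2*x)^2 = 0] √ both sides: 0 ≥ 0 gives two branches, so sqrt: -2*x = 0.
Step 6. [-2*x = 0] -2 out front; divide by -2. So div: x = 0.

Answer: x ∈ {0}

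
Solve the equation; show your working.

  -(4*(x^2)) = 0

Step 1. [-(4*(x^2)) = 0] LHS negated; negate both sides ⇒ neg: 4*(x^2) = 0.
Step 2. [4*(x^2) = 0] divide by the outer 4 ⇒ div: x^2 = 0.
Step 3. [x^2 = 0] LHS squared, RHS 0 ≥ 0: apply √ (±), so sqrt: x = 0.

Answer: x ∈ {0}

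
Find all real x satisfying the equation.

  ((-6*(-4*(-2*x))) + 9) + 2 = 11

Step 1. [((-6*(-4*(-2*x))) + 9) + 2 = 11] +2 is outermost — subtract 2 both sides. So sub: (-6*(-4*(-2*x))) + 9 = 9.
Step 2. [(-6*(-4*(-2*x))) + 9 = 9] 9 comes off first (subtract 9), so sub: -6*(-4*(-2*x)) = 0.
Step 3. [-6*(-4*(-2*x)) = 0] leading coefficient -6: divide by -6, so div: -4*(-2*x) = 0.
Step 4. [-4*(-2*x) = 0] -4·(inner) — divide through by -4. So div: -2*x = 0.
Step 5. [-2*x = 0] -2 out front; divide by -2 ⇒ div: x = 0.

Answer: x ∈ {0}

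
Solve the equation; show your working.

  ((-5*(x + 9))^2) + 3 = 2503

Step 1. [((-5*(x + 9))^2) + 3 = 2503] the outer +3 inverts by subtracting 3, so sub: (-5*(x + 9))^2 = 2500.
Step 2. [(-5*(x + 9))^2 = 2500] √ both sides: 2500 ≥ 0 gives two branches, so sqrt: -5*(x + 9) = 50 or -50.
Step 3. [-5*(x + 9) = 50 or -50] -5·(inner) — divide through by -5. So div: x + 9 = -10 or 10.
Step 4. [x + 9 = -10 or 10] subtract 9: x sits inside (… + 9). So sub: x = -19 or 1.

Answer: x ∈ {-19, 1}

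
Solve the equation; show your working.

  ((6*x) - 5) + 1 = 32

Step 1. [((6*x) - 5) + 1 = 32] peel the +1: subtract 1 from each side, so sub: (6*x) - 5 = 31.
Step 2. [(6*x) - 5 = 31] 5 comes off first (add 5), so sub: 6*x = 36.
Step 3. [6*x = 36] leading coefficient 6: divide by 6 ⇒ div: x = 6.

Answer: x ∈ {6}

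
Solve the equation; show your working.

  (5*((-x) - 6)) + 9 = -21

Step 1. [(5*((-x) - 6)) + 9 = -21] subtract 9: x sits inside (… + 9). So sub: 5*((-x) - 6) = -30.
Step 2. [5*((-x) - 6) = -30] leading coefficient 5: divide by 5 ⇒ div: (-x) - 6 = -6.
Step 3. [(-x) - 6 = -6] the outer -6 inverts by adding 6. So sub: -x = 0.
Step 4. [-x = 0] leading − — multiply by −1. So neg: x = 0.

Answer: x ∈ {0}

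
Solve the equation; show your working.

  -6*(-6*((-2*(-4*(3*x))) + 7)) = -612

Step 1. [-6*(-6*((-2*(-4*(3*x))) + 7)) = -612] divide by the outer -6. So div: -6*((-2*(-4*(3*x))) + 7) = 102.
Step 2. [-6*((-2*(-4*(3*x))) + 7) = 102] LHS = -6·(…); ÷-6 both sides. So div: (-2*(-4*(3*x))) + 7 = -17.
Step 3. [(-2*(-4*(3*x))) + 7 = -17] 7 comes off first (subtract 7). So sub: -2*(-4*(3*x)) = -24.
Step 4. [-2*(-4*(3*x)) = -24] -2·(inner) — divide through by -2, so div: -4*(3*x) = 12.
Step 5. [-4*(3*x) = 12] leading coefficient -4: divide by -4 ⇒ div: 3*x = -3.
Step 6. [3*x = -3] 3·(inner) — divide through by 3 ⇒ div: x = -1.

Answer: x ∈ {-1}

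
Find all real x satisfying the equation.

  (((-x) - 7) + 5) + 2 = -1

Step 1. [(((-x) - 7) + 5) + 2 = -1] +2 is outermost — subtract 2 both sides, so sub: ((-x) - 7) + 5 = -3.
Step 2. [((-x) - 7) + 5 = -3] +5 is outermost — subtract 5 both sides. So sub: (-x) - 7 = -8.
Step 3. [(-x) - 7 = -8] 7 comes off first (add 7), so sub: -x = -1.
Step 4. [-x = -1] flip signs both sides, so neg: x = 1.

Answer: x ∈ {1}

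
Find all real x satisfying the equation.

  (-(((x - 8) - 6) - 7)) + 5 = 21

Step 1. [(-(((x - 8) - 6) - 7)) + 5 = 21] 5 comes off first (subtract 5). So sub: -(((x - 8) - 6) - 7) = 16.
Step 2. [-(((x - 8) - 6) - 7) = 16] flip signs both sides ⇒ neg: ((x - 8) - 6) - 7 = -16.
Step 3. [((x - 8) - 6) - 7 = -16] peel the -7: add 7 from each side ⇒ sub: (x - 8) - 6 = -9.
Step 4. [(x - 8) - 6 = -9] 6 comes off first (add 6) ⇒ sub: x - 8 = -3.
Step 5. [x - 8 = -3] peel the -8: add 8 from each side, so sub: x = 5.

Answer: x ∈ {5}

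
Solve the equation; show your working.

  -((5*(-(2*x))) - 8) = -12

Step 1. [-((5*(-(2*x))) - 8) = -12] leading − — multiply by −1, so neg: (5*(-(2*x))) - 8 = 12.
Step 2. [(5*(-(2*x))) - 8 = 12] 8 comes off first (add 8), so sub: 5*(-(2*x)) = 20.
Step 3. [5*(-(2*x)) = 20] divide by the outer 5, so div: -(2*x) = 4.
Step 4. [-(2*x) = 4] leading − — multiply by −1. So neg: 2*x = -4.
Step 5. [2*x = -4] 2 out front; divide by 2 ⇒ div: x = -2.

Answer: x ∈ {-2}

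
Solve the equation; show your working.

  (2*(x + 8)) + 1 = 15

Step 1. [(2*(x + 8)) + 1 = 15] 1 comes off first (subtract 1), so sub: 2*(x + 8) = 14.
Step 2. [2*(x + 8) = 14] LHS = 2·(…); ÷2 both sides. So div: x + 8 = 7.
Step 3. [x + 8 = 7] subtract 8: x sits inside (… + 8), so sub: x = -1.

Answer: x ∈ {-1}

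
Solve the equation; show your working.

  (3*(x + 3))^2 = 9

Step 1. [(3*(x + 3))^2 = 9] 9 ≥ 0, LHS is (·)² — take ±√ ⇒ sqrt: 3*(x + 3) = 3 or -3.
Step 2. [3*(x + 3) = 3 or -3] 3 out front; divide by 3 ⇒ div: x + 3 = 1 or -1.
Step 3. [x + 3 = 1 or -1] subtract 3: x sits inside (… + 3). So sub: x = -2 or -4.

Answer: x ∈ {-4, -2}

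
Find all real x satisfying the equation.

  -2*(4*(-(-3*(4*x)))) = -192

Step 1. [-2*(4*(-(-3*(4*x)))) = -192] divide by the outer -2 ⇒ div: 4*(-(-3*(4*x))) = 96.
Step 2. [4*(-(-3*(4*x))) = 96] divide by the outer 4. So div: -(-3*(4*x)) = 24.
Step 3. [-(-3*(4*x)) = 24] LHS negated; negate both sides, so neg: -3*(4*x) = -24.
Step 4. [-3*(4*x) = -24] -3·(inner) — divide through by -3 ⇒ div: 4*x = 8.
Step 5. [4*x = 8] leading coefficient 4: divide by 4 ⇒ div: x = 2.

Answer: x ∈ {2}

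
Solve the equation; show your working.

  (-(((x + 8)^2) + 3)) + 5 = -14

Step 1. [(-(((x + 8)^2) + 3)) + 5 = -14] the outer +5 inverts by subtracting 5 ⇒ sub: -(((x + 8)^2) + 3) = -19.
Step 2. [-(((x + 8)^2) + 3) = -19] LHS negated; negate both sides. So neg: ((x + 8)^2) + 3 = 19.
Step 3. [((x + 8)^2) + 3 = 19] +3 is outermost — subtract 3 both sides. So sub: (x + 8)^2 = 16.
Step 4. [(x + 8)^2 = 16] LHS squared, RHS 16 ≥ 0: apply √ (±), so sqrt: x + 8 = 4 or -4.
Step 5. [x + 8 = 4 or -4] peel the +8: subtract 8 from each side ⇒ sub: x = -4 or -12.

Answer: x ∈ {-12, -4}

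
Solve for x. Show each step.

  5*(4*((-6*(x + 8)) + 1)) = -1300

Step 1. [5*(4*((-6*(x + 8)) + 1)) = -1300] divide by the outer 5, so div: 4*((-6*(x + 8)) + 1) = -260.
Step 2. [4*((-6*(x + 8)) + 1) = -260] leading coefficient 4: divide by 4. So div: (-6*(x + 8)) + 1 = -65.
Step 3. [(-6*(x + 8)) + 1 = -65] 1 comes off first (subtract 1), so sub: -6*(x + 8) = -66.
Step 4. [-6*(x + 8) = -66] leading coefficient -6: divide by -6. So div: x + 8 = 11.
Step 5. [x + 8 = 11] the outer +8 inverts by subtracting 8. So sub: x = 3.

Answer: x ∈ {3}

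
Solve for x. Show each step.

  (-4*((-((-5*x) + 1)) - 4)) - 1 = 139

Step 1. [(-4*((-((-5*x) + 1)) - 4)) - 1 = 139] add 1: x sits inside (… - 1) ⇒ sub: -4*((-((-5*x) + 1)) - 4) = 140.
Step 2. [-4*((-((-5*x) + 1)) - 4) = 140] divide by the outer -4, so div: (-((-5*x) + 1)) - 4 = -35.
Step 3. [(-((-5*x) + 1)) - 4 = -35] 4 comes off first (add 4). So sub: -((-5*x) + 1) = -31.
Step 4. [-((-5*x) + 1) = -31] flip signs both sides. So neg: (-5*x) + 1 = 31.
Step 5. [(-5*x) + 1 = 31] 1 comes off first (subtract 1) ⇒ sub: -5*x = 30.
Step 6. [-5*x = 30] -5·(inner) — divide through by -5. So div: x = -6.

Answer: x ∈ {-6}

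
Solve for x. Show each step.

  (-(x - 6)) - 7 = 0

Step 1. [(-(x - 6)) - 7 = 0] add 7: x sits inside (… - 7), so sub: -(x - 6) = 7.
Step 2. [-(x - 6) = 7] flip signs both sides. So neg: x - 6 = -7.
Step 3. [x - 6 = -7] peel the -6: add 6 from each side. So sub: x = -1.

Answer: x ∈ {-1}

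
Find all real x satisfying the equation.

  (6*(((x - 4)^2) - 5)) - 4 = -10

Step 1. [(6*(((x - 4)^2) - 5)) - 4 = -10] the outer -4 inverts by adding 4, so sub: 6*(((x - 4)^2) - 5) = -6.
Step 2. [6*(((x - 4)^2) - 5) = -6] LHS = 6·(…); ÷6 both sides. So div: ((x - 4)^2) - 5 = -1.
Step 3. [((x - 4)^2) - 5 = -1] peel the -5: add 5 from each side. So sub: (x - 4)^2 = 4.
Step 4. [(x - 4)^2 = 4] 4 ≥ 0, LHS is (·)² — take ±√ ⇒ sqrt: x - 4 = 2 or -2.
Step 5. [x - 4 = 2 or -2] 4 comes off first (add 4). So sub: x = 6 or 2.

Answer: x ∈ {2, 6}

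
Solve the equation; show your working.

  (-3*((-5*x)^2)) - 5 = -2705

Step 1. [(-3*((-5*x)^2)) - 5 = -2705] the outer -5 inverts by adding 5, so sub: -3*((-5*x)^2) = -2700.
Step 2. [-3*((-5*x)^2) = -2700] leading coefficient -3: divide by -3, so div: (-5*x)^2 = 900.
Step 3. [(-5*x)^2 = 900] 900 ≥ 0, LHS is (·)² — take ±√. So sqrt: -5*x = 30 or -30.
Step 4. [-5*x = 30 or -30] -5 out front; divide by -5, so div: x = -6 or 6.

Answer: x ∈ {-6, 6}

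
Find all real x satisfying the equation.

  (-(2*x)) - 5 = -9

Step 1. [(-(2*x)) - 5 = -9] peel the -5: add 5 from each side, so sub: -(2*x) = -4.
Step 2. [-(2*x) = -4] LHS negated; negate both sides, so neg: 2*x = 4.
Step 3. [2*x = 4] 2·(inner) — divide through by 2, so div: x = 2.

Answer: x ∈ {2}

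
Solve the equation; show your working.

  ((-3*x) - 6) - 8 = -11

Step 1. [((-3*x) - 6) - 8 = -11] peel the -8: add 8 from each side. So sub: (-3*x) - 6 = -3.
Step 2. [(-3*x) - 6 = -3] common factor -3 (LHS and -3) — divide through ⇒ factor: x + 2 = 1.
Step 3. [x + 2 = 1] +2 is outermost — subtract 2 both sides, so sub: x = -1.

Answer: x ∈ {-1}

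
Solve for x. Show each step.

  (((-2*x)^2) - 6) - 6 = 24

Step 1. [(((-2*x)^2) - 6) - 6 = 24] 6 comes off first (add 6), so sub: ((-2*x)^2) - 6 = 30.
Step 2. [((-2*x)^2) - 6 = 30] -6 is outermost — add 6 both sides, so sub: (-2*x)^2 = 36.
Step 3. [(-2*x)^2 = 36] √ both sides: 36 ≥ 0 gives two branches. So sqrt: -2*x = 6 or -6.
Step 4. [-2*x = 6 or -6] leading coefficient -2: divide by -2, so div: x = -3 or 3.

Answer: x ∈ {-3, 3}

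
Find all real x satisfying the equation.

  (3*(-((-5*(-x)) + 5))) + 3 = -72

Step 1. [(3*(-((-5*(-x)) + 5))) + 3 = -72] common factor 3 (LHS and -72) — divide through ⇒ factor: (-((-5*(-x)) + 5)) + 1 = -24.
Step 2. [(-((-5*(-x)) + 5)) + 1 = -24] peel the +1: subtract 1 from each side, so sub: -((-5*(-x)) + 5) = -25.
Step 3. [-((-5*(-x)) + 5) = -25] flip signs both sides, so neg: (-5*(-x)) + 5 = 25.
Step 4. [(-5*(-x)) + 5 = 25] -5 divides every term; factor it out, so factor: (-x) - 1 = -5.
Step 5. [(-x) - 1 = -5] -1 is outermost — add 1 both sides, so sub: -x = -4.
Step 6. [-x = -4] flip signs both sides ⇒ neg: x = 4.

Answer: x ∈ {4}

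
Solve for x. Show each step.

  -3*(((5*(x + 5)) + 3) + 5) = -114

Step 1. [-3*(((5*(x + 5)) + 3) + 5) = -114] -3 out front; divide by -3. So div: ((5*(x + 5)) + 3) + 5 = 38.
Step 2. [((5*(x + 5)) + 3) + 5 = 38] peel the +5: subtract 5 from each side. So sub: (5*(x + 5)) + 3 = 33.
Step 3. [(5*(x + 5)) + 3 = 33] 3 comes off first (subtract 3), so sub: 5*(x + 5) = 30.
Step 4. [5*(x + 5) = 30] 5 out front; divide by 5. So div: x + 5 = 6.
Step 5. [x + 5 = 6] the outer +5 inverts by subtracting 5 ⇒ sub: x = 1.

Answer: x ∈ {1}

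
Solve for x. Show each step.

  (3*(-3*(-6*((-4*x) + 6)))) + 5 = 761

Step 1. [(3*(-3*(-6*((-4*x) + 6)))) + 5 = 761] subtract 5: x sits inside (… + 5), so sub: 3*(-3*(-6*((-4*x) + 6))) = 756.
Step 2. [3*(-3*(-6*((-4*x) + 6))) = 756] LHS = 3·(…); ÷3 both sides. So div: -3*(-6*((-4*x) + 6)) = 252.
Step 3. [-3*(-6*((-4*x) + 6)) = 252] divide by the outer -3. So div: -6*((-4*x) + 6) = -84.
Step 4. [-6*((-4*x) + 6) = -84] -6 out front; divide by -6. So div: (-4*x) + 6 = 14.
Step 5. [(-4*x) + 6 = 14] 6 comes off first (subtract 6) ⇒ sub: -4*x = 8.
Step 6. [-4*x = 8] -4 out front; divide by -4. So div: x = -2.

Answer: x ∈ {-2}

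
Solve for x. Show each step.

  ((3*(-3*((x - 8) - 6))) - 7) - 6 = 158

Step 1. [((3*(-3*((x - 8) - 6))) - 7) - 6 = 158] add 6: x sits inside (… - 6). So sub: (3*(-3*((x - 8) - 6))) - 7 = 164.
Step 2. [(3*(-3*((x - 8) - 6))) - 7 = 164] -7 is outermost — add 7 both sides ⇒ sub: 3*(-3*((x - 8) - 6)) = 171.
Step 3. [3*(-3*((x - 8) - 6)) = 171] 3·(inner) — divide through by 3. So div: -3*((x - 8) - 6) = 57.
Step 4. [-3*((x - 8) - 6) = 57] -3 out front; divide by -3, so div: (x - 8) - 6 = -19.
Step 5. [(x - 8) - 6 = -19] the outer -6 inverts by adding 6 ⇒ sub: x - 8 = -13.
Step 6. [x - 8 = -13] 8 comes off first (add 8). So sub: x = -5.

Answer: x ∈ {-5}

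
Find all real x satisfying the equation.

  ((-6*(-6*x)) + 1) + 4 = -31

Step 1. [((-6*(-6*x)) + 1) + 4 = -31] the outer +4 inverts by subtracting 4. So sub: (-6*(-6*x)) + 1 = -35.
Step 2. [(-6*(-6*x)) + 1 = -35] peel the +1: subtract 1 from each side. So sub: -6*(-6*x) = -36.
Step 3. [-6*(-6*x) = -36] LHS = -6·(…); ÷-6 both sides. So div: -6*x = 6.
Step 4. [-6*x = 6] leading coefficient -6: divide by -6 ⇒ div: x = -1.

Answer: x ∈ {-1}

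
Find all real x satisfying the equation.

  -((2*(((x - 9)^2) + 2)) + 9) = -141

Step 1. [-((2*(((x - 9)^2) + 2)) + 9) = -141] leading − — multiply by −1. So neg: (2*(((x - 9)^2) + 2)) + 9 = 141.
Step 2. [(2*(((x - 9)^2) + 2)) + 9 = 141] the outer +9 inverts by subtracting 9 ⇒ sub: 2*(((x - 9)^2) + 2) = 132.
Step 3. [2*(((x - 9)^2) + 2) = 132] 2·(inner) — divide through by 2 ⇒ div: ((x - 9)^2) + 2 = 66.
Step 4. [((x - 9)^2) + 2 = 66] subtract 2: x sits inside (… + 2) ⇒ sub: (x - 9)^2 = 64.
Step 5. [(x - 9)^2 = 64] √ both sides: 64 ≥ 0 gives two branches. So sqrt: x - 9 = 8 or -8.
Step 6. [x - 9 = 8 or -8] the outer -9 inverts by adding 9 ⇒ sub: x = 17 or 1.

Answer: x ∈ {1, 17}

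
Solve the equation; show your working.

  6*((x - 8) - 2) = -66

Step 1. [6*((x - 8) - 2) = -66] LHS = 6·(…); ÷6 both sides, so div: (x - 8) - 2 = -11.
Step 2. [(x - 8) - 2 = -11] add 2: x sits inside (… - 2), so sub: x - 8 = -9.
Step 3. [x - 8 = -9] 8 comes off first (add 8). So sub: x = -1.

Answer: x ∈ {-1}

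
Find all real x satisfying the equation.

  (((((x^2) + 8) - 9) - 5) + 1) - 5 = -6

Step 1. [(((((x^2) + 8) - 9) - 5) + 1) - 5 = -6] -5 is outermost — add 5 both sides, so sub: ((((x^2) + 8) - 9) - 5) + 1 = -1.
Step 2. [((((x^2) + 8) - 9) - 5) + 1 = -1] +1 is outermost — subtract 1 both sides, so sub: (((x^2) + 8) - 9) - 5 = -2.
Step 3. [(((x^2) + 8) - 9) - 5 = -2] add 5: x sits inside (… - 5) ⇒ sub: ((x^2) + 8) - 9 = 3.
Step 4. [((x^2) + 8) - 9 = 3] -9 is outermost — add 9 both sides, so sub: (x^2) + 8 = 12.
Step 5. [(x^2) + 8 = 12] peel the +8: subtract 8 from each side ⇒ sub: x^2 = 4.
Step 6. [x^2 = 4] √ both sides: 4 ≥ 0 gives two branches, so sqrt: x = 2 or -2.

Answer: x ∈ {-2, 2}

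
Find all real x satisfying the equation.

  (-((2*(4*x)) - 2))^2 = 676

Step 1. [(-((2*(4*x)) - 2))^2 = 676] √ both sides: 676 ≥ 0 gives two branches ⇒ sqrt: -((2*(4*x)) - 2) = 26 or -26.
Step 2. [-((2*(4*x)) - 2) = 26 or -26] LHS negated; negate both sides, so neg: (2*(4*x)) - 2 = -26 or 26.
Step 3. [(2*(4*x)) - 2 = -26 or 26] -2 is outermost — add 2 both sides. So sub: 2*(4*x) = -24 or 28.
Step 4. [2*(4*x) = -24 or 28] 2·(inner) — divide through by 2. So div: 4*x = -12 or 14.
Step 5. [4*x = -12 or 14] 4·(inner) — divide through by 4, so div: x = -3 or 7/2.

Answer: x ∈ {-3, 7/2}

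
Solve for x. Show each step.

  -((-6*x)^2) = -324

Step 1. [-((-6*x)^2) = -324] LHS negated; negate both sides. So neg: (-6*x)^2 = 324.
Step 2. [(-6*x)^2 = 324] √ both sides: 324 ≥ 0 gives two branches, so sqrt: -6*x = 18 or -18.
Step 3. [-6*x = 18 or -18] leading coefficient -6: divide by -6 ⇒ div: x = -3 or 3.

Answer: x ∈ {-3, 3}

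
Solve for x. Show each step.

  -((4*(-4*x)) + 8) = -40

Step 1. [-((4*(-4*x)) + 8) = -40] LHS negated; negate both sides, so neg: (4*(-4*x)) + 8 = 40.
Step 2. [(4*(-4*x)) + 8 = 40] 8 comes off first (subtract 8), so sub: 4*(-4*x) = 32.
Step 3. [4*(-4*x) = 32] 4·(inner) — divide through by 4. So div: -4*x = 8.
Step 4. [-4*x = 8] -4 out front; divide by -4. So div: x = -2.

Answer: x ∈ {-2}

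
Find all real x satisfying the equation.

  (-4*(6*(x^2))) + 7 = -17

Step 1. [(-4*(6*(x^2))) + 7 = -17] peel the +7: subtract 7 from each side ⇒ sub: -4*(6*(x^2)) = -24.
Step 2. [-4*(6*(x^2)) = -24] -4 out front; divide by -4, so div: 6*(x^2) = 6.
Step 3. [6*(x^2) = 6] divide by the outer 6, so div: x^2 = 1.
Step 4. [x^2 = 1] √ both sides: 1 ≥ 0 gives two branches. So sqrt: x = 1 or -1.

Answer: x ∈ {-1, 1}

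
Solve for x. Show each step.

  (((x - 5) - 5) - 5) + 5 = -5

Step 1. [(((x - 5) - 5) - 5) + 5 = -5] the outer +5 inverts by subtracting 5, so sub: ((x - 5) - 5) - 5 = -10.
Step 2. [((x - 5) - 5) - 5 = -10] the outer -5 inverts by adding 5 ⇒ sub: (x - 5) - 5 = -5.
Step 3. [(x - 5) - 5 = -5] 5 comes off first (add 5). So sub: x - 5 = 0.
Step 4. [x - 5 = 0] the outer -5 inverts by adding 5, so sub: x = 5.

Answer: x ∈ {5}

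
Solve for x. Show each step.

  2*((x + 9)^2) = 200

Step 1. [2*((x + 9)^2) = 200] leading coefficient 2: divide by 2 ⇒ div: (x + 9)^2 = 100.
Step 2. [(x + 9)^2 = 100] LHS squared, RHS 100 ≥ 0: apply √ (±). So sqrt: x + 9 = 10 or -10.
Step 3. [x + 9 = 10 or -10] +9 is outermost — subtract 9 both sides ⇒ sub: x = 1 or -19.

Answer: x ∈ {-19, 1}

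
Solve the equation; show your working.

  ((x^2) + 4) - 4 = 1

Step 1. [((x^2) + 4) - 4 = 1] the outer -4 inverts by adding 4 ⇒ sub: (x^2) + 4 = 5.
Step 2. [(x^2) + 4 = 5] the outer +4 inverts by subtracting 4 ⇒ sub: x^2 = 1.
Step 3. [x^2 = 1] √ both sides: 1 ≥ 0 gives two branches ⇒ sqrt: x = 1 or -1.

Answer: x ∈ {-1, 1}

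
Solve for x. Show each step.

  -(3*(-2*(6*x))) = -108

Step 1. [-(3*(-2*(6*x))) = -108] LHS negated; negate both sides. So neg: 3*(-2*(6*x)) = 108.
Step 2. [3*(-2*(6*x)) = 108] 3 out front; divide by 3 ⇒ div: -2*(6*x) = 36.
Step 3. [-2*(6*x) = 36] divide by the outer -2, so div: 6*x = -18.
Step 4. [6*x = -18] LHS = 6·(…); ÷6 both sides. So div: x = -3.

Answer: x ∈ {-3}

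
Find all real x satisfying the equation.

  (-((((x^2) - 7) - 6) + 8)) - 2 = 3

Step 1. [(-((((x^2) - 7) - 6) + 8)) - 2 = 3] the outer -2 inverts by adding 2, so sub: -((((x^2) - 7) - 6) + 8) = 5.
Step 2. [-((((x^2) - 7) - 6) + 8) = 5] leading − — multiply by −1. So neg: (((x^2) - 7) - 6) + 8 = -5.
Step 3. [(((x^2) - 7) - 6) + 8 = -5] the outer +8 inverts by subtracting 8, so sub: ((x^2) - 7) - 6 = -13.
Step 4. [((x^2) - 7) - 6 = -13] add 6: x sits inside (… - 6), so sub: (x^2) - 7 = -7.
Step 5. [(x^2) - 7 = -7] 7 comes off first (add 7), so sub: x^2 = 0.
Step 6. [x^2 = 0] LHS squared, RHS 0 ≥ 0: apply √ (±) ⇒ sqrt: x = 0.

Answer: x ∈ {0}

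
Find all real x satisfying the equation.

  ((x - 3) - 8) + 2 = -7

Step 1. [((x - 3) - 8) + 2 = -7] peel the +2: subtract 2 from each side. So sub: (x - 3) - 8 = -9.
Step 2. [(x - 3) - 8 = -9] peel the -8: add 8 from each side. So sub: x - 3 = -1.
Step 3. [x - 3 = -1] -3 is outermost — add 3 both sides. So sub: x = 2.

Answer: x ∈ {2}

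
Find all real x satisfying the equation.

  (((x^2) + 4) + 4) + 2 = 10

Step 1. [(((x^2) + 4) + 4) + 2 = 10] +2 is outermost — subtract 2 both sides, so sub: ((x^2) + 4) + 4 = 8.
Step 2. [((x^2) + 4) + 4 = 8] +4 is outermost — subtract 4 both sides. So sub: (x^2) + 4 = 4.
Step 3. [(x^2) + 4 = 4] peel the +4: subtract 4 from each side ⇒ sub: x^2 = 0.
Step 4. [x^2 = 0] LHS squared, RHS 0 ≥ 0: apply √ (±). So sqrt: x = 0.

Answer: x ∈ {0}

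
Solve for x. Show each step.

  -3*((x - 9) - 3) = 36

Step 1. [-3*((x - 9) - 3) = 36] -3 out front; divide by -3 ⇒ div: (x - 9) - 3 = -12.
Step 2. [(x - 9) - 3 = -12] 3 comes off first (add 3). So sub: x - 9 = -9.
Step 3. [x - 9 = -9] the outer -9 inverts by adding 9 ⇒ sub: x = 0.

Answer: x ∈ {0}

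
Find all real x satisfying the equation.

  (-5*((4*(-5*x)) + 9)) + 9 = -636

Step 1. [(-5*((4*(-5*x)) + 9)) + 9 = -636] subtract 9: x sits inside (… + 9) ⇒ sub: -5*((4*(-5*x)) + 9) = -645.
Step 2. [-5*((4*(-5*x)) + 9) = -645] divide by the outer -5 ⇒ div: (4*(-5*x)) + 9 = 129.
Step 3. [(4*(-5*x)) + 9 = 129] 9 comes off first (subtract 9), so sub: 4*(-5*x) = 120.
Step 4. [4*(-5*x) = 120] 4·(inner) — divide through by 4, so div: -5*x = 30.
Step 5. [-5*x = 30] -5·(inner) — divide through by -5, so div: x = -6.

Answer: x ∈ {-6}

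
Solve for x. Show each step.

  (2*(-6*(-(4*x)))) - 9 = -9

Step 1. [(2*(-6*(-(4*x)))) - 9 = -9] the outer -9 inverts by adding 9 ⇒ sub: 2*(-6*(-(4*x))) = 0.
Step 2. [2*(-6*(-(4*x))) = 0] 2 out front; divide by 2, so div: -6*(-(4*x)) = 0.
Step 3. [-6*(-(4*x)) = 0] -6·(inner) — divide through by -6, so div: -(4*x) = 0.
Step 4. [-(4*x) = 0] flip signs both sides, so neg: 4*x = 0.
Step 5. [4*x = 0] 4 out front; divide by 4, so div: x = 0.

Answer: x ∈ {0}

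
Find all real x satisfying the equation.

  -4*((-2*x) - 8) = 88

Step 1. [-4*((-2*x) - 8) = 88] leading coefficient -4: divide by -4. So div: (-2*x) - 8 = -22.
Step 2. [(-2*x) - 8 = -22] peel the -8: add 8 from each side, so sub: -2*x = -14.
Step 3. [-2*x = -14] leading coefficient -2: divide by -2 ⇒ div: x = 7.

Answer: x ∈ {7}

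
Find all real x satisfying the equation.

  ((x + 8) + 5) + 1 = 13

Step 1. [((x + 8) + 5) + 1 = 13] peel the +1: subtract 1 from each side ⇒ sub: (x + 8) + 5 = 12.
Step 2. [(x + 8) + 5 = 12] +5 is outermost — subtract 5 both sides ⇒ sub: x + 8 = 7.
Step 3. [x + 8 = 7] subtract 8: x sits inside (… + 8). So sub: x = -1.

Answer: x ∈ {-1}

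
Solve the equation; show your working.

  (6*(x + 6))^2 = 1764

Step 1. [(6*(x + 6))^2 = 1764] LHS squared, RHS 1764 ≥ 0: apply √ (±), so sqrt: 6*(x + 6) = 42 or -42.
Step 2. [6*(x + 6) = 42 or -42] 6·(inner) — divide through by 6, so div: x + 6 = 7 or -7.
Step 3. [x + 6 = 7 or -7] the outer +6 inverts by subtracting 6 ⇒ sub: x = 1 or -13.

Answer: x ∈ {-13, 1}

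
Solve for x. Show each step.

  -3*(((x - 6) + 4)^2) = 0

Step 1. [-3*(((x - 6) + 4)^2) = 0] leading coefficient -3: divide by -3, so div: ((x - 6) + 4)^2 = 0.
Step 2. [((x - 6) + 4)^2 = 0] 0 ≥ 0, LHS is (·)² — take ±√. So sqrt: (x - 6) + 4 = 0.
Step 3. [(x - 6) + 4 = 0] the outer +4 inverts by subtracting 4, so sub: x - 6 = -4.
Step 4. [x - 6 = -4] add 6: x sits inside (… - 6), so sub: x = 2.

Answer: x ∈ {2}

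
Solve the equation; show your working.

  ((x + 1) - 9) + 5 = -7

Step 1. [((x + 1) - 9) + 5 = -7] the outer +5 inverts by subtracting 5, so sub: (x + 1) - 9 = -12.
Step 2. [(x + 1) - 9 = -12] the outer -9 inverts by adding 9. So sub: x + 1 = -3.
Step 3. [x + 1 = -3] peel the +1: subtract 1 from each side, so sub: x = -4.

Answer: x ∈ {-4}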